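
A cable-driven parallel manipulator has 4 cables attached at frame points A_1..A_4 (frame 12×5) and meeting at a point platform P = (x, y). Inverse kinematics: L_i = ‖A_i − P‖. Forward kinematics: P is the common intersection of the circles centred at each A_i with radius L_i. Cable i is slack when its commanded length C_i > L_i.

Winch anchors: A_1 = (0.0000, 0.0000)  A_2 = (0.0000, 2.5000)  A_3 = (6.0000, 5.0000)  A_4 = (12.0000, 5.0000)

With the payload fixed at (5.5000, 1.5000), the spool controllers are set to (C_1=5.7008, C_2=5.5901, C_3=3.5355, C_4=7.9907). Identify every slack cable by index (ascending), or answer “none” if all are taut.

4

i=1: geometric 5.7009 vs commanded 5.7008 ⇒ taut
i=2: geometric 5.5902 vs commanded 5.5901 ⇒ taut
i=3: geometric 3.5355 vs commanded 3.5355 ⇒ taut
i=4: geometric 7.3824 vs commanded 7.9907 ⇒ slack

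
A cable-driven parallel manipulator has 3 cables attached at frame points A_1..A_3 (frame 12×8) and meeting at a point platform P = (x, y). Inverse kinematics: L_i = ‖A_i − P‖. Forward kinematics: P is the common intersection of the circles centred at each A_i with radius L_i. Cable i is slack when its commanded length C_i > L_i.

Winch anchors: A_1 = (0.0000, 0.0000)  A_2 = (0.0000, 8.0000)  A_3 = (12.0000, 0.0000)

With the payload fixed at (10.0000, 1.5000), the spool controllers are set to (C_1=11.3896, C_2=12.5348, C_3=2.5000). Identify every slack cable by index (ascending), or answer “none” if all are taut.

1, 2

cable 1: L_1 = ‖A_1−P‖ = 10.1119;  C_1 = 11.3896 → slack
cable 2: L_2 = ‖A_2−P‖ = 11.9269;  C_2 = 12.5348 → slack
cable 3: L_3 = ‖A_3−P‖ = 2.5000;  C_3 = 2.5000 → taut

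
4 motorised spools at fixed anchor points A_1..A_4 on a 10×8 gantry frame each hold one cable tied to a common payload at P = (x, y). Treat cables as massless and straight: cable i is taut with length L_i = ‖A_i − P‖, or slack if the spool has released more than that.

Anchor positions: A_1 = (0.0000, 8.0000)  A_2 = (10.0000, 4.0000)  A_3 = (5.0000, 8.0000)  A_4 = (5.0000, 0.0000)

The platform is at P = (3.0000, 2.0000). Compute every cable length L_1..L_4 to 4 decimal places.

cable 1: Δx=-3.0000, Δy=6.0000; L_1 = √(Δx²+Δy²) = 6.7082
cable 2: Δx=7.0000, Δy=2.0000; L_2 = √(Δx²+Δy²) = 7.2801
cable 3: Δx=2.0000, Δy=6.0000; L_3 = √(Δx²+Δy²) = 6.3246
cable 4: Δx=2.0000, Δy=-2.0000; L_4 = √(Δx²+Δy²) = 2.8284

(6.7082, 7.2801, 6.3246, 2.8284)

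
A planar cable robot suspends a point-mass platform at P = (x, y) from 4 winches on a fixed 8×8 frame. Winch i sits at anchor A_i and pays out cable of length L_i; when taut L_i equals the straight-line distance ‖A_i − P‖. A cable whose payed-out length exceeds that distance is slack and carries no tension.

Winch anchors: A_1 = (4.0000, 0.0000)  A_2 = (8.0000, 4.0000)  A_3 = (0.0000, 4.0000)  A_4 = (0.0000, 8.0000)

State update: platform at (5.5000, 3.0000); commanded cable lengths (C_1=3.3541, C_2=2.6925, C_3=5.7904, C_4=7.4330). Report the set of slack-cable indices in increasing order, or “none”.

i=1: geometric 3.3541 vs commanded 3.3541 ⇒ taut
i=2: geometric 2.6926 vs commanded 2.6925 ⇒ taut
i=3: geometric 5.5902 vs commanded 5.7904 ⇒ slack
i=4: geometric 7.4330 vs commanded 7.4330 ⇒ taut

3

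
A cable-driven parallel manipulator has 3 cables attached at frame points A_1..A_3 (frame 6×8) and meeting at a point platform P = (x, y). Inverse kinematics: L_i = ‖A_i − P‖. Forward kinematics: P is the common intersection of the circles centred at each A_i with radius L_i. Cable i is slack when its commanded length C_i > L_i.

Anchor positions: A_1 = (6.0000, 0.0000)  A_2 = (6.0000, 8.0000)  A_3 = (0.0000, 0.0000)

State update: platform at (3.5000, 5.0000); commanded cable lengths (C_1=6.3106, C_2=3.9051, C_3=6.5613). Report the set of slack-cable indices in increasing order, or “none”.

1, 3

cable 1: L_1 = ‖A_1−P‖ = 5.5902;  C_1 = 6.3106 → slack
cable 2: L_2 = ‖A_2−P‖ = 3.9051;  C_2 = 3.9051 → taut
cable 3: L_3 = ‖A_3−P‖ = 6.1033;  C_3 = 6.5613 → slack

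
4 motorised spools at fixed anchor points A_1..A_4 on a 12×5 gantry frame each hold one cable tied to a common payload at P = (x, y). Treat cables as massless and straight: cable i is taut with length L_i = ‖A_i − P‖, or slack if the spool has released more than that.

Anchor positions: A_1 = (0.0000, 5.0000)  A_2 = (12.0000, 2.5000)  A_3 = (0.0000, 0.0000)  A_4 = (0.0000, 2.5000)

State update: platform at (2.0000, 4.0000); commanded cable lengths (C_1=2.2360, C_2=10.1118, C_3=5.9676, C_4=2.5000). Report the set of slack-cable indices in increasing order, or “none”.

3

cable 1: √((-2.0000)²+(1.0000)²)=2.2361, C_1=2.2360: taut
cable 2: √((10.0000)²+(-1.5000)²)=10.1119, C_2=10.1118: taut
cable 3: √((-2.0000)²+(-4.0000)²)=4.4721, C_3=5.9676: slack
cable 4: √((-2.0000)²+(-1.5000)²)=2.5000, C_4=2.5000: taut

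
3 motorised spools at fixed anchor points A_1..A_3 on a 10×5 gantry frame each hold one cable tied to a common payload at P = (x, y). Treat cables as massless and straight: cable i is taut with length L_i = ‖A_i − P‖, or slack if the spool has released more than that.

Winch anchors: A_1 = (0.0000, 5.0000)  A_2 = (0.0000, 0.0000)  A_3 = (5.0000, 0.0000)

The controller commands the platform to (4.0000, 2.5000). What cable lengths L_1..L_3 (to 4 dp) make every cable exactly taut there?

L_1: Δ = A_1−P = (-4.0000, 2.5000) → ‖Δ‖ = √22.2500 = 4.7170
L_2: Δ = A_2−P = (-4.0000, -2.5000) → ‖Δ‖ = √22.2500 = 4.7170
L_3: Δ = A_3−P = (1.0000, -2.5000) → ‖Δ‖ = √7.2500 = 2.6926

(4.7170, 4.7170, 2.6926)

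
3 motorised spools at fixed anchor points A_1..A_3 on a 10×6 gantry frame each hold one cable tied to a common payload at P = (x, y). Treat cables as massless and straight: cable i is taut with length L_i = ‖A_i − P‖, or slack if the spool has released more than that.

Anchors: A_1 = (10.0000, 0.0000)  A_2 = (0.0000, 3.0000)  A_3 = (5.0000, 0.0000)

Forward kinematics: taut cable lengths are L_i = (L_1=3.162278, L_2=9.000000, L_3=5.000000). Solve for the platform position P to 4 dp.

(9.0000, 3.0000)

circle eqns → linear via eq_j − eq_1; set k_j = A_j·A_j − L_j²
k_1 = 100.0000+0.0000−10.0000 = 90.0000
20.0000·x − 6.0000·y = k_1−k_2 = 162.0000
10.0000·x + 0.0000·y = k_1−k_3 = 90.0000
solve first two rows → x=9.0000, y=3.0000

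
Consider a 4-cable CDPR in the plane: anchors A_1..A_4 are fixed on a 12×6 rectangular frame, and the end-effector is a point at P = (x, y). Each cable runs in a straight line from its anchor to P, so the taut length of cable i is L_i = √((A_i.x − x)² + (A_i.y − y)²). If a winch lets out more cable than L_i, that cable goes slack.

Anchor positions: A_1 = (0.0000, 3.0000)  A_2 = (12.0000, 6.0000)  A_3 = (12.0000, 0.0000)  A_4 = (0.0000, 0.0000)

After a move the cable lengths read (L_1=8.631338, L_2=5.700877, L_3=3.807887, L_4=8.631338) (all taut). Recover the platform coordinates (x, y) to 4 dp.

(8.5000, 1.5000)

expand ‖A_i−P‖²=L_i² and subtract eq 1 (k_i ≔ ‖A_i‖²−L_i²)
k_1 = 0.0000+9.0000−74.5000 = -65.5000
eq1−eq2 → [-24.0000  -6.0000]·P = -213.0000
eq1−eq3 → [-24.0000  6.0000]·P = -195.0000
eq1−eq4 → [0.0000  6.0000]·P = 9.0000
2×2 solve → P = (8.5000, 1.5000)
check cable 4: ‖A_4−P‖² = 74.5000 ≈ L_4² = 74.5000 ✓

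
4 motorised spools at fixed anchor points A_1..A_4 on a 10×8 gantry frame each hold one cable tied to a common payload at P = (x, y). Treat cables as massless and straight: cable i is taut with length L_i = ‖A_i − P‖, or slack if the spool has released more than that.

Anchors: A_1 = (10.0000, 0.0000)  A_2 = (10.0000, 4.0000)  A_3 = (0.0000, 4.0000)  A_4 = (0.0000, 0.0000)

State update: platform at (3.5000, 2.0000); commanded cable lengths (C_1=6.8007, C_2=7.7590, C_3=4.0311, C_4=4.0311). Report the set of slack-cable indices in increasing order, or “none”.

cable 1: L_1 = ‖A_1−P‖ = 6.8007;  C_1 = 6.8007 → taut
cable 2: L_2 = ‖A_2−P‖ = 6.8007;  C_2 = 7.7590 → slack
cable 3: L_3 = ‖A_3−P‖ = 4.0311;  C_3 = 4.0311 → taut
cable 4: L_4 = ‖A_4−P‖ = 4.0311;  C_4 = 4.0311 → taut

2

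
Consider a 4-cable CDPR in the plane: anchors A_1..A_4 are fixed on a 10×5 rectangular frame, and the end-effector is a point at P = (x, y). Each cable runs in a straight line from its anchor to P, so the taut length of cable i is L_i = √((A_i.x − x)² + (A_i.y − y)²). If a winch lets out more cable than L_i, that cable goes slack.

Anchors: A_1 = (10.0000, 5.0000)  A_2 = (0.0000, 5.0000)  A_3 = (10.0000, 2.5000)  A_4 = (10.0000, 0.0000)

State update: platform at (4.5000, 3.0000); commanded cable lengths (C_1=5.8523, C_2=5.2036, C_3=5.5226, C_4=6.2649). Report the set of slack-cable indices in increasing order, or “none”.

2

cable 1: √((5.5000)²+(2.0000)²)=5.8523, C_1=5.8523: taut
cable 2: √((-4.5000)²+(2.0000)²)=4.9244, C_2=5.2036: slack
cable 3: √((5.5000)²+(-0.5000)²)=5.5227, C_3=5.5226: taut
cable 4: √((5.5000)²+(-3.0000)²)=6.2650, C_4=6.2649: taut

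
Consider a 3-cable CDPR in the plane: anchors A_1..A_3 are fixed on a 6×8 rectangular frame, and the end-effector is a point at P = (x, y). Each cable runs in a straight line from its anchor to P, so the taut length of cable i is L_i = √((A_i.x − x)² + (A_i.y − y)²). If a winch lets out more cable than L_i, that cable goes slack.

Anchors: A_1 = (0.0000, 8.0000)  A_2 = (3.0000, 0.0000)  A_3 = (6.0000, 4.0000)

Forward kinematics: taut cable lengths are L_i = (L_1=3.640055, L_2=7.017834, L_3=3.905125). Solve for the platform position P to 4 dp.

(3.5000, 7.0000)

each cable: (A_i−P)·(A_i−P) = L_i²; let c_i = ‖A_i‖²−L_i²
c_1 = 0.0000+64.0000−13.2500 = 50.7500
row 1: -6.0000x + 16.0000y = 91.0000  (c_2=-40.2500)
row 2: -12.0000x + 8.0000y = 14.0000  (c_3=36.7500)
Cramer on rows 1–2 → x = 3.5000, y = 7.0000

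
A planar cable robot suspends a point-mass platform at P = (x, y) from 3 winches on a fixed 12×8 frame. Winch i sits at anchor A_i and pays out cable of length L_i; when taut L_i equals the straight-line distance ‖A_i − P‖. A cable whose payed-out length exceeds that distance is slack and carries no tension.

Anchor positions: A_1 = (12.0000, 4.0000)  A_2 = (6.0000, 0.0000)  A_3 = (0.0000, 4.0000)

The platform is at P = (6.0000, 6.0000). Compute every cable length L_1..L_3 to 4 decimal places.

(6.3246, 6.0000, 6.3246)

cable 1: Δx=6.0000, Δy=-2.0000; L_1 = √(Δx²+Δy²) = 6.3246
cable 2: Δx=0.0000, Δy=-6.0000; L_2 = √(Δx²+Δy²) = 6.0000
cable 3: Δx=-6.0000, Δy=-2.0000; L_3 = √(Δx²+Δy²) = 6.3246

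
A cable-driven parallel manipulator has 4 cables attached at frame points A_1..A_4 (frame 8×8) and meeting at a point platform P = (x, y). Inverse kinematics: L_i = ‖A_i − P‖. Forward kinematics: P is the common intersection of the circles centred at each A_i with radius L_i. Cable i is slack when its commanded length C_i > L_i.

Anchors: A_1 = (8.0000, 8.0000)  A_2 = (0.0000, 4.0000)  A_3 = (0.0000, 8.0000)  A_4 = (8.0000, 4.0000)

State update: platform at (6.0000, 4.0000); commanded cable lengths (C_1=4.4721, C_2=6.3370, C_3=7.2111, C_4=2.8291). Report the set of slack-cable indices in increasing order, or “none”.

i=1: geometric 4.4721 vs commanded 4.4721 ⇒ taut
i=2: geometric 6.0000 vs commanded 6.3370 ⇒ slack
i=3: geometric 7.2111 vs commanded 7.2111 ⇒ taut
i=4: geometric 2.0000 vs commanded 2.8291 ⇒ slack

2, 4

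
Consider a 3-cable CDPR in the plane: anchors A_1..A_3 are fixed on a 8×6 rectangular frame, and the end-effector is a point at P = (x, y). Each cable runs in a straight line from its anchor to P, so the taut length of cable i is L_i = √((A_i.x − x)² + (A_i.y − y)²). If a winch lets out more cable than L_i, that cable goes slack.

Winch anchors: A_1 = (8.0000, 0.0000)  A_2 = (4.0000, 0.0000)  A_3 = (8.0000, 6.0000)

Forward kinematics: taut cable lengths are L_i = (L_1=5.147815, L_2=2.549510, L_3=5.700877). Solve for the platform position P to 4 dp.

(3.5000, 2.5000)

each cable: (A_i−P)·(A_i−P) = L_i²; let q_i = ‖A_i‖²−L_i²
q_1 = 64.0000+0.0000−26.5000 = 37.5000
row 1: 8.0000x + 0.0000y = 28.0000  (q_2=9.5000)
row 2: 0.0000x − 12.0000y = -30.0000  (q_3=67.5000)
Cramer on rows 1–2 → x = 3.5000, y = 2.5000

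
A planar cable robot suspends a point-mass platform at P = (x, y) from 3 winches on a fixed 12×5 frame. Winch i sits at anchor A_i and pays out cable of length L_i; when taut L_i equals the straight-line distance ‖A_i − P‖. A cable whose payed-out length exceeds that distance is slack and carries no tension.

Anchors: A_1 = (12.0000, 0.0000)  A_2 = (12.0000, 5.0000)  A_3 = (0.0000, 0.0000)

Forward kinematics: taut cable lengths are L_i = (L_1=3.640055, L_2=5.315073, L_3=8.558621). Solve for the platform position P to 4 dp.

(8.5000, 1.0000)

circle eqns → linear via eq_j − eq_1; set c_j = A_j·A_j − L_j²
c_1 = 144.0000+0.0000−13.2500 = 130.7500
0.0000·x − 10.0000·y = c_1−c_2 = -10.0000
24.0000·x + 0.0000·y = c_1−c_3 = 204.0000
solve first two rows → x=8.5000, y=1.0000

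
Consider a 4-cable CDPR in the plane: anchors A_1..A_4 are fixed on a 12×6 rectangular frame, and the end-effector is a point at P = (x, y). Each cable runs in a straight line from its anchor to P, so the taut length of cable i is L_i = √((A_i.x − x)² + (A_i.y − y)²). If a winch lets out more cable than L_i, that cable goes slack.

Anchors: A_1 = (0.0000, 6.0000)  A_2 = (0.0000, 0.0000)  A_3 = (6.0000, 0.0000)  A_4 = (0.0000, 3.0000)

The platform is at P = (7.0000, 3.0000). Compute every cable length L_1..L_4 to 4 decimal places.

L_1: Δ = A_1−P = (-7.0000, 3.0000) → ‖Δ‖ = √58.0000 = 7.6158
L_2: Δ = A_2−P = (-7.0000, -3.0000) → ‖Δ‖ = √58.0000 = 7.6158
L_3: Δ = A_3−P = (-1.0000, -3.0000) → ‖Δ‖ = √10.0000 = 3.1623
L_4: Δ = A_4−P = (-7.0000, 0.0000) → ‖Δ‖ = √49.0000 = 7.0000

(7.6158, 7.6158, 3.1623, 7.0000)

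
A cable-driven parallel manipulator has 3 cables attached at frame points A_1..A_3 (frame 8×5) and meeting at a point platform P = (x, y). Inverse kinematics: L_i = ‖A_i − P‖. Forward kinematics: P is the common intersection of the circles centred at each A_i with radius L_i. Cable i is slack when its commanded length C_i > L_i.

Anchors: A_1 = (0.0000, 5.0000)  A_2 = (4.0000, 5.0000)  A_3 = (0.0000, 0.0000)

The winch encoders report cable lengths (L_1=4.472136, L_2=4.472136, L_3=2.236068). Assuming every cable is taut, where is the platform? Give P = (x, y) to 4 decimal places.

circle eqns → linear via eq_j − eq_1; set k_j = A_j·A_j − L_j²
k_1 = 0.0000+25.0000−20.0000 = 5.0000
-8.0000·x + 0.0000·y = k_1−k_2 = -16.0000
0.0000·x + 10.0000·y = k_1−k_3 = 10.0000
solve first two rows → x=2.0000, y=1.0000

(2.0000, 1.0000)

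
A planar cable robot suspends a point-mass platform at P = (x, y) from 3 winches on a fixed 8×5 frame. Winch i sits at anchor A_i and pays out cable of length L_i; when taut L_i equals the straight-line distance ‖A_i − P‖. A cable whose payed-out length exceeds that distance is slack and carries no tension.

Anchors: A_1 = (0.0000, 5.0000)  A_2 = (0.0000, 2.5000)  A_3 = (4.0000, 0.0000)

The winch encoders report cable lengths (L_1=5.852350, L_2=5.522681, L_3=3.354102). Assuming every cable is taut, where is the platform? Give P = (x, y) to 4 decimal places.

(5.5000, 3.0000)

expand ‖A_i−P‖²=L_i² and subtract eq 1 (c_i ≔ ‖A_i‖²−L_i²)
c_1 = 0.0000+25.0000−34.2500 = -9.2500
eq1−eq2 → [0.0000  5.0000]·P = 15.0000
eq1−eq3 → [-8.0000  10.0000]·P = -14.0000
2×2 solve → P = (5.5000, 3.0000)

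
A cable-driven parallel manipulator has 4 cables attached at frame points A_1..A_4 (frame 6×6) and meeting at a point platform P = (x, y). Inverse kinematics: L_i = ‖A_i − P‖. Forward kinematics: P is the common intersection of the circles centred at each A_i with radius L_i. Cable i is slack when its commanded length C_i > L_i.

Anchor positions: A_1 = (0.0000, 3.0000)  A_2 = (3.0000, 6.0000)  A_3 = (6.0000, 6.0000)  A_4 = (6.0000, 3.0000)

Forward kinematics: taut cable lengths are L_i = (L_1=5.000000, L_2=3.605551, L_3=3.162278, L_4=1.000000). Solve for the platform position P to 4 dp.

each cable: (A_i−P)·(A_i−P) = L_i²; let c_i = ‖A_i‖²−L_i²
c_1 = 0.0000+9.0000−25.0000 = -16.0000
row 1: -6.0000x − 6.0000y = -48.0000  (c_2=32.0000)
row 2: -12.0000x − 6.0000y = -78.0000  (c_3=62.0000)
row 3: -12.0000x + 0.0000y = -60.0000  (c_4=44.0000)
Cramer on rows 1–2 → x = 5.0000, y = 3.0000
check cable 4: ‖A_4−P‖² = 1.0000 ≈ L_4² = 1.0000 ✓

(5.0000, 3.0000)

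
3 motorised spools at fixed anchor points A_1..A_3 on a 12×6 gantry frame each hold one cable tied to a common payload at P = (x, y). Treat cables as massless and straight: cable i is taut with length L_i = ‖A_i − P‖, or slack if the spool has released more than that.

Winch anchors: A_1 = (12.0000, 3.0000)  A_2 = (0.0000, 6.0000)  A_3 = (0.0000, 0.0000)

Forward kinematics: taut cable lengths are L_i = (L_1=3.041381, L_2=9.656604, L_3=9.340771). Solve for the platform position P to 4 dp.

(9.0000, 2.5000)

circle eqns → linear via eq_j − eq_1; set k_j = A_j·A_j − L_j²
k_1 = 144.0000+9.0000−9.2500 = 143.7500
24.0000·x − 6.0000·y = k_1−k_2 = 201.0000
24.0000·x + 6.0000·y = k_1−k_3 = 231.0000
solve first two rows → x=9.0000, y=2.5000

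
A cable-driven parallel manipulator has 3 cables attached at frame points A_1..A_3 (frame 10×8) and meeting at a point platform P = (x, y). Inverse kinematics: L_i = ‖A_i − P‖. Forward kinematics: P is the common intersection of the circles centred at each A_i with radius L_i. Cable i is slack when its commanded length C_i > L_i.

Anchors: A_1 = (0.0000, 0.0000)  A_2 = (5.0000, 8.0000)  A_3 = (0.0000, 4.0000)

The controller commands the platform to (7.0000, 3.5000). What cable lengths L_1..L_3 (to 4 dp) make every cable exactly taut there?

cable 1: Δx=-7.0000, Δy=-3.5000; L_1 = √(Δx²+Δy²) = 7.8262
cable 2: Δx=-2.0000, Δy=4.5000; L_2 = √(Δx²+Δy²) = 4.9244
cable 3: Δx=-7.0000, Δy=0.5000; L_3 = √(Δx²+Δy²) = 7.0178

(7.8262, 4.9244, 7.0178)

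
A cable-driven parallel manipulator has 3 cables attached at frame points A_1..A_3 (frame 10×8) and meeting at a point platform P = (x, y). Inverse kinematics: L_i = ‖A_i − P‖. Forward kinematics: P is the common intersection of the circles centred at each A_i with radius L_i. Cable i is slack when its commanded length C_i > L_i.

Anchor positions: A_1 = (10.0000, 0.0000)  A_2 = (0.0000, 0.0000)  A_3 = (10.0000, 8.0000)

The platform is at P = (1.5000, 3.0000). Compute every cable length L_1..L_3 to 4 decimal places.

(9.0139, 3.3541, 9.8615)

L_1: Δ = A_1−P = (8.5000, -3.0000) → ‖Δ‖ = √81.2500 = 9.0139
L_2: Δ = A_2−P = (-1.5000, -3.0000) → ‖Δ‖ = √11.2500 = 3.3541
L_3: Δ = A_3−P = (8.5000, 5.0000) → ‖Δ‖ = √97.2500 = 9.8615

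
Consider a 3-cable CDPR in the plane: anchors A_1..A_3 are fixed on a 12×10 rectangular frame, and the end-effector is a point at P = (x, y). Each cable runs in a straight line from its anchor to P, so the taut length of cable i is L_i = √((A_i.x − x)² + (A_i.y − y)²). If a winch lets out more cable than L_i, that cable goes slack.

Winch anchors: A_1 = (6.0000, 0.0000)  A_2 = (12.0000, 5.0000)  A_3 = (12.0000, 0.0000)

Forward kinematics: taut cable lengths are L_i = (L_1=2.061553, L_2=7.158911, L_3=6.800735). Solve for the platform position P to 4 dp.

(5.5000, 2.0000)

expand ‖A_i−P‖²=L_i² and subtract eq 1 (k_i ≔ ‖A_i‖²−L_i²)
k_1 = 36.0000+0.0000−4.2500 = 31.7500
eq1−eq2 → [-12.0000  -10.0000]·P = -86.0000
eq1−eq3 → [-12.0000  0.0000]·P = -66.0000
2×2 solve → P = (5.5000, 2.0000)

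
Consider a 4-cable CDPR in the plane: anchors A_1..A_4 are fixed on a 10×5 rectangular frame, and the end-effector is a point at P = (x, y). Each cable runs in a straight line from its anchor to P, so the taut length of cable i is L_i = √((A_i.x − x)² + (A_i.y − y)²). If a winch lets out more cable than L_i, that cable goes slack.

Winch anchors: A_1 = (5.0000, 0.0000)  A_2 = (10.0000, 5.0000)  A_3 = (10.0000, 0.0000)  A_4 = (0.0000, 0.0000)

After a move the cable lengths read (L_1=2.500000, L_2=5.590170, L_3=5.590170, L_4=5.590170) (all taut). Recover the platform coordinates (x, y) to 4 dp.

expand ‖A_i−P‖²=L_i² and subtract eq 1 (q_i ≔ ‖A_i‖²−L_i²)
q_1 = 25.0000+0.0000−6.2500 = 18.7500
eq1−eq2 → [-10.0000  -10.0000]·P = -75.0000
eq1−eq3 → [-10.0000  0.0000]·P = -50.0000
eq1−eq4 → [10.0000  0.0000]·P = 50.0000
2×2 solve → P = (5.0000, 2.5000)
check cable 4: ‖A_4−P‖² = 31.2500 ≈ L_4² = 31.2500 ✓

(5.0000, 2.5000)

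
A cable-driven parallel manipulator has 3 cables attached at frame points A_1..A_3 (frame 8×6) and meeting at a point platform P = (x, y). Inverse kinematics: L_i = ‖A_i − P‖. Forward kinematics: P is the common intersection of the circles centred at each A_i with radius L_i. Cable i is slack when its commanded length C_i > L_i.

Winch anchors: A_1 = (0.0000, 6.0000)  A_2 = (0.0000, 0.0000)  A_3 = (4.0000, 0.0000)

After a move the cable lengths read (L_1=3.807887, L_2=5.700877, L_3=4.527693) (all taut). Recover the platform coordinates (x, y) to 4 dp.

expand ‖A_i−P‖²=L_i² and subtract eq 1 (k_i ≔ ‖A_i‖²−L_i²)
k_1 = 0.0000+36.0000−14.5000 = 21.5000
eq1−eq2 → [0.0000  12.0000]·P = 54.0000
eq1−eq3 → [-8.0000  12.0000]·P = 26.0000
2×2 solve → P = (3.5000, 4.5000)

(3.5000, 4.5000)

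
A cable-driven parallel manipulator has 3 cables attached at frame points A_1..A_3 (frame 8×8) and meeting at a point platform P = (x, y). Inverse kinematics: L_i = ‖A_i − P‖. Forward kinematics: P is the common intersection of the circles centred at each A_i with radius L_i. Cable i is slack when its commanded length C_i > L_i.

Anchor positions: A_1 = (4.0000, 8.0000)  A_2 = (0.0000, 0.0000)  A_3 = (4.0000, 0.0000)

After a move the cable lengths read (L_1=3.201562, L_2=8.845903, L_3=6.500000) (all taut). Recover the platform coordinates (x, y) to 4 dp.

circle eqns → linear via eq_j − eq_1; set q_j = A_j·A_j − L_j²
q_1 = 16.0000+64.0000−10.2500 = 69.7500
8.0000·x + 16.0000·y = q_1−q_2 = 148.0000
0.0000·x + 16.0000·y = q_1−q_3 = 96.0000
solve first two rows → x=6.5000, y=6.0000

(6.5000, 6.0000)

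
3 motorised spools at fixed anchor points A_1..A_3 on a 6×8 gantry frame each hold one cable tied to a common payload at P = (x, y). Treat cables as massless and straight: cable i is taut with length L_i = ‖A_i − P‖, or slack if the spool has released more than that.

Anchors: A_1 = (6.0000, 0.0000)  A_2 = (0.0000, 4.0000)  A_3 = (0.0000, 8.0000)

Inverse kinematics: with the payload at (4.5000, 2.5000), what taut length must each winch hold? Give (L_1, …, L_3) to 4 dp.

L_1 = √((6.0000−4.5000)² + (0.0000−2.5000)²) = 2.9155
L_2 = √((0.0000−4.5000)² + (4.0000−2.5000)²) = 4.7434
L_3 = √((0.0000−4.5000)² + (8.0000−2.5000)²) = 7.1063

(2.9155, 4.7434, 7.1063)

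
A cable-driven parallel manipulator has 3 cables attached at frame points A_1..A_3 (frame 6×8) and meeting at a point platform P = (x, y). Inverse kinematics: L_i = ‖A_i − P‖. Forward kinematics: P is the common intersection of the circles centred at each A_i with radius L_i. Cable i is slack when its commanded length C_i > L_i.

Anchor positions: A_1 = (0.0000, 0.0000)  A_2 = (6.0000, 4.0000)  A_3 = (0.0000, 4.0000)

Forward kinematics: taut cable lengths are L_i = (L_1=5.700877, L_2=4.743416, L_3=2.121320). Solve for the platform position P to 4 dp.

expand ‖A_i−P‖²=L_i² and subtract eq 1 (q_i ≔ ‖A_i‖²−L_i²)
q_1 = 0.0000+0.0000−32.5000 = -32.5000
eq1−eq2 → [-12.0000  -8.0000]·P = -62.0000
eq1−eq3 → [0.0000  -8.0000]·P = -44.0000
2×2 solve → P = (1.5000, 5.5000)

(1.5000, 5.5000)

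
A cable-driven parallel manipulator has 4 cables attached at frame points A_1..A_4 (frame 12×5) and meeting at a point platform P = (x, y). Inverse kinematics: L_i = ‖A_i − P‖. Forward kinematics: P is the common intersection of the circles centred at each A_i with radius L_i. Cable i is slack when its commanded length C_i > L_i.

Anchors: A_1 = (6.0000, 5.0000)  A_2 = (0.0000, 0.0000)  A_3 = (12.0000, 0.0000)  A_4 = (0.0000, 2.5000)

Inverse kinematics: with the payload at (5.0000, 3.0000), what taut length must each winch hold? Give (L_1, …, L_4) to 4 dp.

L_1: Δ = A_1−P = (1.0000, 2.0000) → ‖Δ‖ = √5.0000 = 2.2361
L_2: Δ = A_2−P = (-5.0000, -3.0000) → ‖Δ‖ = √34.0000 = 5.8310
L_3: Δ = A_3−P = (7.0000, -3.0000) → ‖Δ‖ = √58.0000 = 7.6158
L_4: Δ = A_4−P = (-5.0000, -0.5000) → ‖Δ‖ = √25.2500 = 5.0249

(2.2361, 5.8310, 7.6158, 5.0249)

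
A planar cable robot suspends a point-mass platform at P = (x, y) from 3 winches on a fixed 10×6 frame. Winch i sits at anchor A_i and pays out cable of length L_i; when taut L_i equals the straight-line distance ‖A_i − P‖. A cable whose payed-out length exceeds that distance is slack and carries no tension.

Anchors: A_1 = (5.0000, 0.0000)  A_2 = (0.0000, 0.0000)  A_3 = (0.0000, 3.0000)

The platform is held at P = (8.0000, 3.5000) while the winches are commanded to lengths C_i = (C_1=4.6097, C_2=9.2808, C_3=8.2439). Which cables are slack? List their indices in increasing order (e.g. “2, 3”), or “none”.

2, 3

cable 1: L_1 = ‖A_1−P‖ = 4.6098;  C_1 = 4.6097 → taut
cable 2: L_2 = ‖A_2−P‖ = 8.7321;  C_2 = 9.2808 → slack
cable 3: L_3 = ‖A_3−P‖ = 8.0156;  C_3 = 8.2439 → slack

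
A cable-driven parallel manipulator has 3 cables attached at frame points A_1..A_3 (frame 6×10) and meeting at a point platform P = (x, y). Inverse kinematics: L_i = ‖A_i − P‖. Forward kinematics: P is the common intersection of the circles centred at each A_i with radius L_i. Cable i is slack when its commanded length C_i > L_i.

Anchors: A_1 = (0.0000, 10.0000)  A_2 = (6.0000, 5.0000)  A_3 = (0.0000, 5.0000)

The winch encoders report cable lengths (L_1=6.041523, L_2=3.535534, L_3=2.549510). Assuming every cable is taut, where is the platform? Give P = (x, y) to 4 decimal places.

each cable: (A_i−P)·(A_i−P) = L_i²; let c_i = ‖A_i‖²−L_i²
c_1 = 0.0000+100.0000−36.5000 = 63.5000
row 1: -12.0000x + 10.0000y = 15.0000  (c_2=48.5000)
row 2: 0.0000x + 10.0000y = 45.0000  (c_3=18.5000)
Cramer on rows 1–2 → x = 2.5000, y = 4.5000

(2.5000, 4.5000)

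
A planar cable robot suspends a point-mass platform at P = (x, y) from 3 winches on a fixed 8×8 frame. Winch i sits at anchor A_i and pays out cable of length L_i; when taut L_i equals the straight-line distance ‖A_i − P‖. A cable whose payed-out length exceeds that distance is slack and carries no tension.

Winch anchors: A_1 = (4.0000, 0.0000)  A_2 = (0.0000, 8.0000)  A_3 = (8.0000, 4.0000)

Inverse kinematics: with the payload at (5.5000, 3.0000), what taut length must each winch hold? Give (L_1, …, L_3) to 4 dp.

L_1 = √((4.0000−5.5000)² + (0.0000−3.0000)²) = 3.3541
L_2 = √((0.0000−5.5000)² + (8.0000−3.0000)²) = 7.4330
L_3 = √((8.0000−5.5000)² + (4.0000−3.0000)²) = 2.6926

(3.3541, 7.4330, 2.6926)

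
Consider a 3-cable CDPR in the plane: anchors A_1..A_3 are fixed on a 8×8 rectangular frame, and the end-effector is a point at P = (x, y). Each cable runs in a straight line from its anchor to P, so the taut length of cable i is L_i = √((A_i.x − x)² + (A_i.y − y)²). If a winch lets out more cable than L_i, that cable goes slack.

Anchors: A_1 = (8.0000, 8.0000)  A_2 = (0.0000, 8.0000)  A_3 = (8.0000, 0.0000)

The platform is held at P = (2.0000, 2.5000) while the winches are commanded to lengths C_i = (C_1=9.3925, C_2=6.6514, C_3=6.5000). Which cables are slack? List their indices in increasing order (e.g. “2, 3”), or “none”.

1, 2

cable 1: L_1 = ‖A_1−P‖ = 8.1394;  C_1 = 9.3925 → slack
cable 2: L_2 = ‖A_2−P‖ = 5.8523;  C_2 = 6.6514 → slack
cable 3: L_3 = ‖A_3−P‖ = 6.5000;  C_3 = 6.5000 → taut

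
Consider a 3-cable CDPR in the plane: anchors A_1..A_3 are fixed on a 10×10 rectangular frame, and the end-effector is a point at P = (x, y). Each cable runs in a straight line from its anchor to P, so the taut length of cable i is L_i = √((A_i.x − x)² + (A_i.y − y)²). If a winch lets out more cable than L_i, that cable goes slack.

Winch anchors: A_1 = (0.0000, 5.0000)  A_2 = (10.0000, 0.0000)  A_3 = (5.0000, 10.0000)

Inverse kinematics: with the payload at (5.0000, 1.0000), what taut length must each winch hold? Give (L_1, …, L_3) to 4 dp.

cable 1: Δx=-5.0000, Δy=4.0000; L_1 = √(Δx²+Δy²) = 6.4031
cable 2: Δx=5.0000, Δy=-1.0000; L_2 = √(Δx²+Δy²) = 5.0990
cable 3: Δx=0.0000, Δy=9.0000; L_3 = √(Δx²+Δy²) = 9.0000

(6.4031, 5.0990, 9.0000)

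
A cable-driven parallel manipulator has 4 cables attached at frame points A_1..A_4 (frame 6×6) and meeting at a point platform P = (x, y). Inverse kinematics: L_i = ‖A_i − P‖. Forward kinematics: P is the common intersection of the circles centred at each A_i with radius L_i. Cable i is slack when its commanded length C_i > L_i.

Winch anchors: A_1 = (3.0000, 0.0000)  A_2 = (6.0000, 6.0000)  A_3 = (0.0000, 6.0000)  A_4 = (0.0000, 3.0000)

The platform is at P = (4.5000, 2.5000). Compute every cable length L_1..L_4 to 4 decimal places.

L_1: Δ = A_1−P = (-1.5000, -2.5000) → ‖Δ‖ = √8.5000 = 2.9155
L_2: Δ = A_2−P = (1.5000, 3.5000) → ‖Δ‖ = √14.5000 = 3.8079
L_3: Δ = A_3−P = (-4.5000, 3.5000) → ‖Δ‖ = √32.5000 = 5.7009
L_4: Δ = A_4−P = (-4.5000, 0.5000) → ‖Δ‖ = √20.5000 = 4.5277

(2.9155, 3.8079, 5.7009, 4.5277)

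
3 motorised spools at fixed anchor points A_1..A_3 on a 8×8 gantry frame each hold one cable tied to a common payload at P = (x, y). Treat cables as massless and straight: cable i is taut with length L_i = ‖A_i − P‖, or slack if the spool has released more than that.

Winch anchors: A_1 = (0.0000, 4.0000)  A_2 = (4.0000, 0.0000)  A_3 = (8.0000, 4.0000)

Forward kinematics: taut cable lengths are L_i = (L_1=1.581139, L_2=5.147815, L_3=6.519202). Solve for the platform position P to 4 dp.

(1.5000, 4.5000)

each cable: (A_i−P)·(A_i−P) = L_i²; let q_i = ‖A_i‖²−L_i²
q_1 = 0.0000+16.0000−2.5000 = 13.5000
row 1: -8.0000x + 8.0000y = 24.0000  (q_2=-10.5000)
row 2: -16.0000x + 0.0000y = -24.0000  (q_3=37.5000)
Cramer on rows 1–2 → x = 1.5000, y = 4.5000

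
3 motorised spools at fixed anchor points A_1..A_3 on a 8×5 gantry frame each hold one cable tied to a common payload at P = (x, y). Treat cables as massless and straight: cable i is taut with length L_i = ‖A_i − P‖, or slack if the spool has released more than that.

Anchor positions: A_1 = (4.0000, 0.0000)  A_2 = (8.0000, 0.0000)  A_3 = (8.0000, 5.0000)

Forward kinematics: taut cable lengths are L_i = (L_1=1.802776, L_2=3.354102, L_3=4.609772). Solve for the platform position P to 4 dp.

(5.0000, 1.5000)

expand ‖A_i−P‖²=L_i² and subtract eq 1 (c_i ≔ ‖A_i‖²−L_i²)
c_1 = 16.0000+0.0000−3.2500 = 12.7500
eq1−eq2 → [-8.0000  0.0000]·P = -40.0000
eq1−eq3 → [-8.0000  -10.0000]·P = -55.0000
2×2 solve → P = (5.0000, 1.5000)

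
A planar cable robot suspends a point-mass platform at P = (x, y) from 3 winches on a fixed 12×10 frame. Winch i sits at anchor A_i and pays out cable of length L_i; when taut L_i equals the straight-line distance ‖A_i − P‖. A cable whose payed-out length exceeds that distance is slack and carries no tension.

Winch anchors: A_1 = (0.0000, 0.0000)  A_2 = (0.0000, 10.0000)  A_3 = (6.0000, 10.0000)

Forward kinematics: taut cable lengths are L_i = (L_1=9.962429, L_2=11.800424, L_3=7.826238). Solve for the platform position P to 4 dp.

(9.5000, 3.0000)

expand ‖A_i−P‖²=L_i² and subtract eq 1 (c_i ≔ ‖A_i‖²−L_i²)
c_1 = 0.0000+0.0000−99.2500 = -99.2500
eq1−eq2 → [0.0000  -20.0000]·P = -60.0000
eq1−eq3 → [-12.0000  -20.0000]·P = -174.0000
2×2 solve → P = (9.5000, 3.0000)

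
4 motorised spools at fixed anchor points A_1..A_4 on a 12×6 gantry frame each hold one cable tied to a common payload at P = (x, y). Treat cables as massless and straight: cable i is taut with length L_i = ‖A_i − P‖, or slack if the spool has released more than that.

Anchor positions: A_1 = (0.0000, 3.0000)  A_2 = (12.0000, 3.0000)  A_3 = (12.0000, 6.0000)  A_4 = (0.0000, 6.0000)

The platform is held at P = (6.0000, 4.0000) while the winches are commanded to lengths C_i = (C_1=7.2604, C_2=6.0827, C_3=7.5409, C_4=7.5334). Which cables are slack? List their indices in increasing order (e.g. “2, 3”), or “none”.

1, 3, 4

i=1: geometric 6.0828 vs commanded 7.2604 ⇒ slack
i=2: geometric 6.0828 vs commanded 6.0827 ⇒ taut
i=3: geometric 6.3246 vs commanded 7.5409 ⇒ slack
i=4: geometric 6.3246 vs commanded 7.5334 ⇒ slack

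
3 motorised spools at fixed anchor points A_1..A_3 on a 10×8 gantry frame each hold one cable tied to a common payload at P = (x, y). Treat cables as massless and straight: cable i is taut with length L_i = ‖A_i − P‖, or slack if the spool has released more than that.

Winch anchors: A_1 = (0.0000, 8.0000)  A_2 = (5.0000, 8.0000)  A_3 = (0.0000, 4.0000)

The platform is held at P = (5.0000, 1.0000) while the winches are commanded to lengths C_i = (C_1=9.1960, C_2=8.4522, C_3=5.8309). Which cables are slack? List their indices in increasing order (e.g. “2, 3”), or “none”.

1, 2

cable 1: L_1 = ‖A_1−P‖ = 8.6023;  C_1 = 9.1960 → slack
cable 2: L_2 = ‖A_2−P‖ = 7.0000;  C_2 = 8.4522 → slack
cable 3: L_3 = ‖A_3−P‖ = 5.8310;  C_3 = 5.8309 → taut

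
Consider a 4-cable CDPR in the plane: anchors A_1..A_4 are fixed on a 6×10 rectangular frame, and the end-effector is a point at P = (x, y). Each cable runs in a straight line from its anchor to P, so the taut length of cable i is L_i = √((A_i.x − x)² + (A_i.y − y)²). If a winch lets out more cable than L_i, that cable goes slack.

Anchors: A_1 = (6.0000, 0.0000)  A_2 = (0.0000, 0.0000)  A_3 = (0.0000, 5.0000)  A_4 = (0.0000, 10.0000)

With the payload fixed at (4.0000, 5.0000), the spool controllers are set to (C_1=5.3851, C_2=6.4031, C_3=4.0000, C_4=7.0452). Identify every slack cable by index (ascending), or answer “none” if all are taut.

4

cable 1: √((2.0000)²+(-5.0000)²)=5.3852, C_1=5.3851: taut
cable 2: √((-4.0000)²+(-5.0000)²)=6.4031, C_2=6.4031: taut
cable 3: √((-4.0000)²+(0.0000)²)=4.0000, C_3=4.0000: taut
cable 4: √((-4.0000)²+(5.0000)²)=6.4031, C_4=7.0452: slack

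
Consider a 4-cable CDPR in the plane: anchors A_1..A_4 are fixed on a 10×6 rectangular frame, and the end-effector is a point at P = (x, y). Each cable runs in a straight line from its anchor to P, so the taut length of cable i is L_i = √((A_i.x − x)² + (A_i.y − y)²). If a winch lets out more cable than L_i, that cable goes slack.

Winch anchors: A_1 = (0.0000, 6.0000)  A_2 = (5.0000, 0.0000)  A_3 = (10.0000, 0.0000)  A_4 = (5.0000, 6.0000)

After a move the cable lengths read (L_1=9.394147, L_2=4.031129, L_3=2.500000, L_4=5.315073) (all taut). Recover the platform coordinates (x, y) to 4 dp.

(8.5000, 2.0000)

each cable: (A_i−P)·(A_i−P) = L_i²; let c_i = ‖A_i‖²−L_i²
c_1 = 0.0000+36.0000−88.2500 = -52.2500
row 1: -10.0000x + 12.0000y = -61.0000  (c_2=8.7500)
row 2: -20.0000x + 12.0000y = -146.0000  (c_3=93.7500)
row 3: -10.0000x + 0.0000y = -85.0000  (c_4=32.7500)
Cramer on rows 1–2 → x = 8.5000, y = 2.0000
check cable 4: ‖A_4−P‖² = 28.2500 ≈ L_4² = 28.2500 ✓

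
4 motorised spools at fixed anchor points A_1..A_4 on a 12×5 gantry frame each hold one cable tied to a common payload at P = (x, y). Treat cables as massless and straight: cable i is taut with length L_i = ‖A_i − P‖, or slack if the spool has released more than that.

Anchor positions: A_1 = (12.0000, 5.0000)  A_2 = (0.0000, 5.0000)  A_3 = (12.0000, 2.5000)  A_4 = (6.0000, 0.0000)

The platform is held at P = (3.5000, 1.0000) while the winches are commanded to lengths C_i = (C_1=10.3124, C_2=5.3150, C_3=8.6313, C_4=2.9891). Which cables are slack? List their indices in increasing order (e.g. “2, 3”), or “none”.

cable 1: L_1 = ‖A_1−P‖ = 9.3941;  C_1 = 10.3124 → slack
cable 2: L_2 = ‖A_2−P‖ = 5.3151;  C_2 = 5.3150 → taut
cable 3: L_3 = ‖A_3−P‖ = 8.6313;  C_3 = 8.6313 → taut
cable 4: L_4 = ‖A_4−P‖ = 2.6926;  C_4 = 2.9891 → slack

1, 4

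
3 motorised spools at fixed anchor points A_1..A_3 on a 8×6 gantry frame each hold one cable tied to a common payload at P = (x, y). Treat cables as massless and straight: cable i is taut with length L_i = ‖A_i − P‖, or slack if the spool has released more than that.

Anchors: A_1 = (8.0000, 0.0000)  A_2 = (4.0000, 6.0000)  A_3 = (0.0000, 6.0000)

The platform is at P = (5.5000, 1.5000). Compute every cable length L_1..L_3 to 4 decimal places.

(2.9155, 4.7434, 7.1063)

L_1: Δ = A_1−P = (2.5000, -1.5000) → ‖Δ‖ = √8.5000 = 2.9155
L_2: Δ = A_2−P = (-1.5000, 4.5000) → ‖Δ‖ = √22.5000 = 4.7434
L_3: Δ = A_3−P = (-5.5000, 4.5000) → ‖Δ‖ = √50.5000 = 7.1063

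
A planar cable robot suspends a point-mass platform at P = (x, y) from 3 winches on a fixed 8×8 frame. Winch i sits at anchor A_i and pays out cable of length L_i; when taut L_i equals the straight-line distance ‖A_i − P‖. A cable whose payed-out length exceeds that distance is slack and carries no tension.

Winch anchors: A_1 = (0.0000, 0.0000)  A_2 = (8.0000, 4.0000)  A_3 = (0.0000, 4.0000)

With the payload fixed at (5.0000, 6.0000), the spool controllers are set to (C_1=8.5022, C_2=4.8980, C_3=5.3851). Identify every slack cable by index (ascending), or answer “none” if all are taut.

cable 1: L_1 = ‖A_1−P‖ = 7.8102;  C_1 = 8.5022 → slack
cable 2: L_2 = ‖A_2−P‖ = 3.6056;  C_2 = 4.8980 → slack
cable 3: L_3 = ‖A_3−P‖ = 5.3852;  C_3 = 5.3851 → taut

1, 2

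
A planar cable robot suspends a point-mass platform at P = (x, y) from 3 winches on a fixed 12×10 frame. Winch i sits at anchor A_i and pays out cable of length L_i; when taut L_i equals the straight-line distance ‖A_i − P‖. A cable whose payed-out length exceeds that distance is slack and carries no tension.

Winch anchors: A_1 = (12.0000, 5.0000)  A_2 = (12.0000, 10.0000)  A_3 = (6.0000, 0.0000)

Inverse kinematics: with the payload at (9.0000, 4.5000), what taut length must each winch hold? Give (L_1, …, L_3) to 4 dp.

L_1 = √((12.0000−9.0000)² + (5.0000−4.5000)²) = 3.0414
L_2 = √((12.0000−9.0000)² + (10.0000−4.5000)²) = 6.2650
L_3 = √((6.0000−9.0000)² + (0.0000−4.5000)²) = 5.4083

(3.0414, 6.2650, 5.4083)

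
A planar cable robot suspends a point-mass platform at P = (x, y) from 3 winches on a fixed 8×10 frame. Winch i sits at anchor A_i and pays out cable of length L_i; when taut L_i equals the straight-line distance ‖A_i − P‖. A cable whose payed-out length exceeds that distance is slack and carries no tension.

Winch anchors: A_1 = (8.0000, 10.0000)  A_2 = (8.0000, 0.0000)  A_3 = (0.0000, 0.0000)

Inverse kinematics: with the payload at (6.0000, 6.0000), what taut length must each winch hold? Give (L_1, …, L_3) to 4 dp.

L_1 = √((8.0000−6.0000)² + (10.0000−6.0000)²) = 4.4721
L_2 = √((8.0000−6.0000)² + (0.0000−6.0000)²) = 6.3246
L_3 = √((0.0000−6.0000)² + (0.0000−6.0000)²) = 8.4853

(4.4721, 6.3246, 8.4853)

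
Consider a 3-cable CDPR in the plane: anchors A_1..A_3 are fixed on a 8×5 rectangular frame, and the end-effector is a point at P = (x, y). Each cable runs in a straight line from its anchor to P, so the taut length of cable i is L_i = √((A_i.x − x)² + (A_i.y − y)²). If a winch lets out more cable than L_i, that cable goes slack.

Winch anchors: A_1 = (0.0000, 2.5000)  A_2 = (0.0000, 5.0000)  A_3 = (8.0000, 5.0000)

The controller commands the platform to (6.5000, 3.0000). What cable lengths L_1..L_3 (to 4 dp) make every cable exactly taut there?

(6.5192, 6.8007, 2.5000)

L_1 = √((0.0000−6.5000)² + (2.5000−3.0000)²) = 6.5192
L_2 = √((0.0000−6.5000)² + (5.0000−3.0000)²) = 6.8007
L_3 = √((8.0000−6.5000)² + (5.0000−3.0000)²) = 2.5000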